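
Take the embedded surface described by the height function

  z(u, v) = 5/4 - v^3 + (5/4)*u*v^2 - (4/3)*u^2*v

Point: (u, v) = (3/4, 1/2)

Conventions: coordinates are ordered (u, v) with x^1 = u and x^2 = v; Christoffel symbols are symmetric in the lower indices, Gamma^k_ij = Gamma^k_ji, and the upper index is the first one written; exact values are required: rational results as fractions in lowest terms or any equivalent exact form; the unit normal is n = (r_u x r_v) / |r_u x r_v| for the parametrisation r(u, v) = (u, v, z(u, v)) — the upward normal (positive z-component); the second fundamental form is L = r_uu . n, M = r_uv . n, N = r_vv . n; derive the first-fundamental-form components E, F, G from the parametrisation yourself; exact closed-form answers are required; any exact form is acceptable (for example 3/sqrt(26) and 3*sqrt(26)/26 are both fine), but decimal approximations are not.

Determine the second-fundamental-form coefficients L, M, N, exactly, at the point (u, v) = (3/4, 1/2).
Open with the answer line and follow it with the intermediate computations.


Answer: L = -32*sqrt(458)/687, M = -6*sqrt(458)/229, N = -9*sqrt(458)/229

z_u = -11/16, z_v = -9/16, z_uu = -4/3, z_uv = -3/4, z_vv = -9/8
E = 377/256, F = 99/256, G = 337/256; answer radicand W^2 = 229/128
unnormalised second-form numerators: l = -4/3, m = -3/4, n = -9/8; L = l/sqrt(229/128), and similarly M = m/sqrt(W^2), N = n/sqrt(W^2)


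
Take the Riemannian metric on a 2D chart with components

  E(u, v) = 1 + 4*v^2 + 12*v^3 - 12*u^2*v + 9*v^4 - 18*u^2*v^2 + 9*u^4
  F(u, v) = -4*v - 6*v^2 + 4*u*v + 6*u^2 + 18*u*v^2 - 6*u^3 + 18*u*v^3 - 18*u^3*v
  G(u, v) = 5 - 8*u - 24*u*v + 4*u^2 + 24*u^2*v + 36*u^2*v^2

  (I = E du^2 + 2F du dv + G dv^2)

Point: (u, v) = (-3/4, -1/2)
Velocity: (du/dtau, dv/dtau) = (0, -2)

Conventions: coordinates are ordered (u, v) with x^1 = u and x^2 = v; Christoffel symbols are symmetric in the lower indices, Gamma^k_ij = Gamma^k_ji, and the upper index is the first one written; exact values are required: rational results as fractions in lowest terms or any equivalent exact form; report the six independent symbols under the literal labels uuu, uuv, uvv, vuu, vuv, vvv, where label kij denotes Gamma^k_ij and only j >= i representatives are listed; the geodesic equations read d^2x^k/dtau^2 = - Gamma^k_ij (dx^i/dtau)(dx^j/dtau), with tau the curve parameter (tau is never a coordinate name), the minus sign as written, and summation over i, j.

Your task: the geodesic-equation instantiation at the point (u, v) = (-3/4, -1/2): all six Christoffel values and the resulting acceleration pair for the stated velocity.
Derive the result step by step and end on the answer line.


E = 1217/256, F = 155/64, G = 41/16 at the point
E_u = -279/16, E_v = 31/8, F_u = -59/16, F_v = 319/32, G_u = 5/2, G_v = 45/4
EG - F^2 = 1617/256;  g^inv = (256/1617) * [[41/16, -155/64], [-155/64, 1217/256]]
first-kind symbols [ij,l] = (1/2)(d_i g_jl + d_j g_il - d_l g_ij): [uu,u] = E_u/2 = -279/32, [uu,v] = F_u - E_v/2 = -45/8, [uv,u] = E_v/2 = 31/16, [uv,v] = G_u/2 = 5/4, [vv,u] = F_v - G_u/2 = 279/32, [vv,v] = G_v/2 = 45/8
Gamma^u_ij = (G*[ij,u] - F*[ij,v])/(EG - F^2), Gamma^v_ij = (E*[ij,v] - F*[ij,u])/(EG - F^2)
Gamma_uuu = -744/539, Gamma_uuv = 496/1617, Gamma_uvv = 744/539, Gamma_vuu = -480/539, Gamma_vuv = 320/1617, Gamma_vvv = 480/539
d^2u/dtau^2 = -(Gamma_uuu*(0)^2 + 2*Gamma_uuv*(0)*(-2) + Gamma_uvv*(-2)^2) = -2976/539
d^2v/dtau^2 = -(Gamma_vuu*(0)^2 + 2*Gamma_vuv*(0)*(-2) + Gamma_vvv*(-2)^2) = -1920/539

Answer: Gamma_uuu = -744/539, Gamma_uuv = 496/1617, Gamma_uvv = 744/539, Gamma_vuu = -480/539, Gamma_vuv = 320/1617, Gamma_vvv = 480/539; accelerations (d^2u/dtau^2, d^2v/dtau^2) = (-2976/539, -1920/539)


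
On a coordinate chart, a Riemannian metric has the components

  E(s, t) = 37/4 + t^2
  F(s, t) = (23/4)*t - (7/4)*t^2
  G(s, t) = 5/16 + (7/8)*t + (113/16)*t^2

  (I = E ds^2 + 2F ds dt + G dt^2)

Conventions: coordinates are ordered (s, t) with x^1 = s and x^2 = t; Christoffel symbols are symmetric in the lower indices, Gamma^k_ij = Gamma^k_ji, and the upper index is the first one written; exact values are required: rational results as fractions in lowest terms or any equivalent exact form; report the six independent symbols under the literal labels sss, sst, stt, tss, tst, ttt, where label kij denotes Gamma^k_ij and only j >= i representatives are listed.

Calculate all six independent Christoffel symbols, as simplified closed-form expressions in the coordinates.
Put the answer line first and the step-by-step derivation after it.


Answer: Gamma_sss = (-112*t^3 + 368*t^2)/(256*t^4 + 1344*t^3 + 2085*t^2 + 518*t + 185), Gamma_sst = (452*t^3 + 56*t^2 + 20*t)/(256*t^4 + 1344*t^3 + 2085*t^2 + 518*t + 185), Gamma_stt = (-791*t^3 - 147*t^2 + 91*t + 115)/(256*t^4 + 1344*t^3 + 2085*t^2 + 518*t + 185), Gamma_tss = (-64*t^3 - 592*t)/(256*t^4 + 1344*t^3 + 2085*t^2 + 518*t + 185), Gamma_tst = (112*t^3 - 368*t^2)/(256*t^4 + 1344*t^3 + 2085*t^2 + 518*t + 185), Gamma_ttt = (60*t^3 + 1960*t^2 + 2065*t + 259)/(256*t^4 + 1344*t^3 + 2085*t^2 + 518*t + 185)

E = 37/4 + t^2; F = (23/4)*t - (7/4)*t^2; G = 5/16 + (7/8)*t + (113/16)*t^2
Gamma^k_ij = (1/2) g^{kl} (d_i g_jl + d_j g_il - d_l g_ij), with g^inv = (1/(EG-F^2)) [[G, -F], [-F, E]]
first partials: E_s = 0, E_t = 2*t, F_s = 0, F_t = 23/4 - (7/2)*t, G_s = 0, G_t = 7/8 + (113/8)*t
D = EG - F^2 = 185/64 + (259/32)*t + (2085/64)*t^2 + 21*t^3 + 4*t^4
expanded: Gamma^s_ss = (G E_s - 2F F_s + F E_t)/(2D), Gamma^s_st = (G E_t - F G_s)/(2D), Gamma^s_tt = (2G F_t - G G_s - F G_t)/(2D), Gamma^t_ss = (2E F_s - E E_t - F E_s)/(2D), Gamma^t_st = (E G_s - F E_t)/(2D), Gamma^t_tt = (E G_t - 2F F_t + F G_s)/(2D); substitute and cancel common factors


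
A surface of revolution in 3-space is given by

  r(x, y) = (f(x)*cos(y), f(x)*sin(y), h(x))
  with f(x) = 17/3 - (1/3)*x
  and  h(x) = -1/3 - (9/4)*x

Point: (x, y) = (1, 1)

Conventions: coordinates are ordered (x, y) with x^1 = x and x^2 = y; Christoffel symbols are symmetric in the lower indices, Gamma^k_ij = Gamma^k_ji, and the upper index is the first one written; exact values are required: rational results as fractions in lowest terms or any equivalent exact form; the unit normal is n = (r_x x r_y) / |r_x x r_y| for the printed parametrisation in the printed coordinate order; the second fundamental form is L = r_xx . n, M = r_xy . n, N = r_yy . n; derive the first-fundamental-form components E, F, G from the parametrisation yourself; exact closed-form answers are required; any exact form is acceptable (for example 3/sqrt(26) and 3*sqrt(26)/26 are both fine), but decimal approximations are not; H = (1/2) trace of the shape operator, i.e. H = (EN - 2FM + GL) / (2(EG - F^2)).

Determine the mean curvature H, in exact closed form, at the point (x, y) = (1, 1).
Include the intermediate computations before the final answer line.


f = 16/3, f' = -1/3, f'' = 0, h' = -9/4, h'' = 0
E = 745/144, F = 0, G = 256/9; answer radicand W^2 = 745/144
unnormalised second-form numerators: l = 0, m = 0, n = -12; L = l/sqrt(745/144), and similarly M = m/sqrt(W^2), N = n/sqrt(W^2)
H = (E*n - 2*F*m + G*l) / (2*(EG - F^2)*sqrt(W^2)); E*n - 2*F*m + G*l = -745/12, EG - F^2 = 11920/81, so H = (-27/128)/sqrt(745/144)

Answer: H = -81*sqrt(745)/23840


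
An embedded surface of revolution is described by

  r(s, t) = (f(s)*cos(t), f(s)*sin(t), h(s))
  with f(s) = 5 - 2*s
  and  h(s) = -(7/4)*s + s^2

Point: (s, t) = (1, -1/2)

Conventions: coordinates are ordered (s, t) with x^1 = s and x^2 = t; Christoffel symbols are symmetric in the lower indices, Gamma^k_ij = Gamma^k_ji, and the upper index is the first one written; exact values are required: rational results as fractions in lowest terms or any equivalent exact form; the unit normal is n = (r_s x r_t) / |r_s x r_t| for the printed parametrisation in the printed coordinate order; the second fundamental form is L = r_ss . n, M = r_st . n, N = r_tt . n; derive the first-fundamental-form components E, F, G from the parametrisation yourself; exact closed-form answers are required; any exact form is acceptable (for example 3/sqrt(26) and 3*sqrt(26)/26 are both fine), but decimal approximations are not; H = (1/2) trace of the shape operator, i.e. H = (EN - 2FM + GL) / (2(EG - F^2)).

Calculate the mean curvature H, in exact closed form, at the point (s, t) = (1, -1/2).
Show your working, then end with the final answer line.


f = 3, f' = -2, f'' = 0, h' = 1/4, h'' = 2
E = 65/16, F = 0, G = 9; answer radicand W^2 = 65/16
unnormalised second-form numerators: l = -4, m = 0, n = 3/4; L = l/sqrt(65/16), and similarly M = m/sqrt(W^2), N = n/sqrt(W^2)
H = (E*n - 2*F*m + G*l) / (2*(EG - F^2)*sqrt(W^2)); E*n - 2*F*m + G*l = -2109/64, EG - F^2 = 585/16, so H = (-703/1560)/sqrt(65/16)

Answer: H = -703*sqrt(65)/25350


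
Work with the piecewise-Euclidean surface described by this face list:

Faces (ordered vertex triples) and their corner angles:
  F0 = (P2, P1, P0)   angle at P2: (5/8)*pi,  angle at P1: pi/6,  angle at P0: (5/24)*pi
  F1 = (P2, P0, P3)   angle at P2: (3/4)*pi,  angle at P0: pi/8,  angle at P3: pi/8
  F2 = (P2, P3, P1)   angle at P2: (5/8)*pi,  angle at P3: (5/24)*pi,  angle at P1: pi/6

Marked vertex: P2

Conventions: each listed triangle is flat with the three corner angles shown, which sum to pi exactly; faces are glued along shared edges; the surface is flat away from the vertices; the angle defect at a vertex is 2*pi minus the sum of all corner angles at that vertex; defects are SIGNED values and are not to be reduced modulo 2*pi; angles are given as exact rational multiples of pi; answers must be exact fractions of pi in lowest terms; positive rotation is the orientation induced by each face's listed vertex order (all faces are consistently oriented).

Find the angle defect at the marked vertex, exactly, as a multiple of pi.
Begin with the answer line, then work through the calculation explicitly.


Answer: defect(P2) = 0

Sum of corner angles at P2: 2*pi
defect = 2*pi - 2*pi


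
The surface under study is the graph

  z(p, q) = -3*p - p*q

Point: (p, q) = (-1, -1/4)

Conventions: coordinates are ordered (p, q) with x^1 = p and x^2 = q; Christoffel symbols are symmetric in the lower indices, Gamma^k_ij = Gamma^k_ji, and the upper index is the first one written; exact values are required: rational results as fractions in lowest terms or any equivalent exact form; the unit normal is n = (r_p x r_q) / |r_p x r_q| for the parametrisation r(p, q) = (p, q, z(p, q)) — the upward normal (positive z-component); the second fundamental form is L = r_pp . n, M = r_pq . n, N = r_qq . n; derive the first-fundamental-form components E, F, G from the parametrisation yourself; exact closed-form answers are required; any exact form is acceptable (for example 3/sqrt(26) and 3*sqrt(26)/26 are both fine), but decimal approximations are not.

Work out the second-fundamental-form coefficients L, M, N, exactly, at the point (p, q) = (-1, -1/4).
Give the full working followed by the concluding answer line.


z_p = -11/4, z_q = 1, z_pp = 0, z_pq = -1, z_qq = 0
E = 137/16, F = -11/4, G = 2; answer radicand W^2 = 153/16
unnormalised second-form numerators: l = 0, m = -1, n = 0; L = l/sqrt(153/16), and similarly M = m/sqrt(W^2), N = n/sqrt(W^2)

Answer: L = 0, M = -4*sqrt(17)/51, N = 0


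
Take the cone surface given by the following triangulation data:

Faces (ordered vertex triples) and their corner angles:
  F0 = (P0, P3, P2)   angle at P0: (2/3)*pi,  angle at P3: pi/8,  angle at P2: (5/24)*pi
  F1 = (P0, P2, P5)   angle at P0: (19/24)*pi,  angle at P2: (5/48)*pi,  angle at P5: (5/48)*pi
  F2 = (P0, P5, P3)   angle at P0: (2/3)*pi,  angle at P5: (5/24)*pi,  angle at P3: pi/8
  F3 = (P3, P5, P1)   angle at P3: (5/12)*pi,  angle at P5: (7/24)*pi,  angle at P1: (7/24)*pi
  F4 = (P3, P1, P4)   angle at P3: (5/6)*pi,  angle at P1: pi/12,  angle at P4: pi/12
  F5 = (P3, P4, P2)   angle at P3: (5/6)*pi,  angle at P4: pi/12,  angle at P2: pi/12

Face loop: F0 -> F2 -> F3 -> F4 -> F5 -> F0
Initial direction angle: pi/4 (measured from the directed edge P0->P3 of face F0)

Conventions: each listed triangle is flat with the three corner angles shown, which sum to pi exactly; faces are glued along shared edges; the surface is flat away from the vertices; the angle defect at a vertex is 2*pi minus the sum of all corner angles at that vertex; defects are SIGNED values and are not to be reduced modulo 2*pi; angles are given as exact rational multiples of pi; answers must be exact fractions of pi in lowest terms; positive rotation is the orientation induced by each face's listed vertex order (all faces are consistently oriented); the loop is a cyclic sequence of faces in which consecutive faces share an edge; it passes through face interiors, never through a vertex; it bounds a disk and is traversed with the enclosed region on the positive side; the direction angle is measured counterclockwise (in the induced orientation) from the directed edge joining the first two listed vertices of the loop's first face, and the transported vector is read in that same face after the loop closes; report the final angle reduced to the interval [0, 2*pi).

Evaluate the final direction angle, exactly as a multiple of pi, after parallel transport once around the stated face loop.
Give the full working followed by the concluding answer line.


enclosed vertex P3: corner angles sum to (7/3)*pi, defect = 2*pi - (7/3)*pi = -pi/3
adding the enclosed defects to the starting angle (mod 2*pi, induced orientation) gives the holonomy
final angle = pi/4 - pi/3 = (23/12)*pi (mod 2*pi)

Answer: final direction angle = (23/12)*pi


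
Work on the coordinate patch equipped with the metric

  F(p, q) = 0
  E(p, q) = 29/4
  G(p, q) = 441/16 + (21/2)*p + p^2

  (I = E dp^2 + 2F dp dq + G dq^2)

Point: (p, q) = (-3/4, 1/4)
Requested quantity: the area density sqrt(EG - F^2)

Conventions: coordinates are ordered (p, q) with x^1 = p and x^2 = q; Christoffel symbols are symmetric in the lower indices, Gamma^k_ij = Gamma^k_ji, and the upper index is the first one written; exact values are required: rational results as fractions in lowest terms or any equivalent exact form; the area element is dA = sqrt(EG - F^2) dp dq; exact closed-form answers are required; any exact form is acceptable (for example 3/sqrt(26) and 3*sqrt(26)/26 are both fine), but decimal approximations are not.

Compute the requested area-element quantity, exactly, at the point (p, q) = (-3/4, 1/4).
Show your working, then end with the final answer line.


E = 29/4, F = 0, G = 81/4; EG - F^2 = 2349/16

Answer: sqrt(EG - F^2) = 9*sqrt(29)/4


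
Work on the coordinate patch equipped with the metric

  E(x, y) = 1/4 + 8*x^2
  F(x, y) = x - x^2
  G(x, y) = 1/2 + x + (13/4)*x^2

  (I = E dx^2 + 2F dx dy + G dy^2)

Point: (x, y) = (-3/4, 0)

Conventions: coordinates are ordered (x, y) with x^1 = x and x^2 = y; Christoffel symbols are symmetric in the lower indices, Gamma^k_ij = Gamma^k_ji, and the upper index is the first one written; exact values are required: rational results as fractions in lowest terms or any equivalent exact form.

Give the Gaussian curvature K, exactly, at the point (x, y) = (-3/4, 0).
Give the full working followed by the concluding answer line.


E = 19/4, F = -21/16, G = 101/64, EG - F^2 = 739/128 at the point
E_x = -12, E_y = 0, F_x = 5/2, F_y = 0, G_x = -31/8, G_y = 0
E_yy = 0, F_xy = 0, G_xx = 13/2
Apply the Brioschi formula K = (det M1 - det M2)/(EG - F^2)^2 over the derivative matrices of E, F, G.
M1 = [[-E_yy/2 + F_xy - G_xx/2, E_x/2, F_x - E_y/2], [F_y - G_x/2, E, F], [G_y/2, F, G]] = [[-13/4, -6, 5/2], [31/16, 19/4, -21/16], [0, -21/16, 101/64]]; det M1 = -3469/512
M2 = [[0, E_y/2, G_x/2], [E_y/2, E, F], [G_x/2, F, G]] = [[0, 0, -31/16], [0, 19/4, -21/16], [-31/16, -21/16, 101/64]]; det M2 = -18259/1024
det M1 - det M2 = 11321/1024; K = 11321/1024 / (739/128)^2 = 181136/546121

Answer: K = 181136/546121


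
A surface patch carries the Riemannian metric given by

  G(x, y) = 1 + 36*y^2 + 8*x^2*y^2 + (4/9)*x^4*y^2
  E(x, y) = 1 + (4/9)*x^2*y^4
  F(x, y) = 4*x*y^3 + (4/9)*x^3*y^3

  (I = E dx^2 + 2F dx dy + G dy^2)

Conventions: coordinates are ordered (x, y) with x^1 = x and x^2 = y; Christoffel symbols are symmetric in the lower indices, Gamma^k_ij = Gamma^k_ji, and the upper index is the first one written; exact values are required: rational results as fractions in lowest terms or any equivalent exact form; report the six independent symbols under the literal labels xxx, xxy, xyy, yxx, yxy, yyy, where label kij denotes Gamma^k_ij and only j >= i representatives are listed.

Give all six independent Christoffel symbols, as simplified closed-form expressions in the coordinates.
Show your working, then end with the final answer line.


E = 1 + (4/9)*x^2*y^4; F = 4*x*y^3 + (4/9)*x^3*y^3; G = 1 + 36*y^2 + 8*x^2*y^2 + (4/9)*x^4*y^2
Gamma^k_ij = (1/2) g^{kl} (d_i g_jl + d_j g_il - d_l g_ij), with g^inv = (1/(EG-F^2)) [[G, -F], [-F, E]]
first partials: E_x = (8/9)*x*y^4, E_y = (16/9)*x^2*y^3, F_x = 4*y^3 + (4/3)*x^2*y^3, F_y = 12*x*y^2 + (4/3)*x^3*y^2, G_x = 16*x*y^2 + (16/9)*x^3*y^2, G_y = 72*y + 16*x^2*y + (8/9)*x^4*y
D = EG - F^2 = 1 + 36*y^2 + 8*x^2*y^2 + (4/9)*x^2*y^4 + (4/9)*x^4*y^2
expanded: Gamma^x_xx = (G E_x - 2F F_x + F E_y)/(2D), Gamma^x_xy = (G E_y - F G_x)/(2D), Gamma^x_yy = (2G F_y - G G_x - F G_y)/(2D), Gamma^y_xx = (2E F_x - E E_y - F E_x)/(2D), Gamma^y_xy = (E G_x - F E_y)/(2D), Gamma^y_yy = (E G_y - 2F F_y + F G_x)/(2D); substitute and cancel common factors

Answer: Gamma_xxx = 4*x*y^4/(4*x^4*y^2 + 4*x^2*y^4 + 72*x^2*y^2 + 324*y^2 + 9), Gamma_xxy = 8*x^2*y^3/(4*x^4*y^2 + 4*x^2*y^4 + 72*x^2*y^2 + 324*y^2 + 9), Gamma_xyy = (4*x^3*y^2 + 36*x*y^2)/(4*x^4*y^2 + 4*x^2*y^4 + 72*x^2*y^2 + 324*y^2 + 9), Gamma_yxx = (4*x^2*y^3 + 36*y^3)/(4*x^4*y^2 + 4*x^2*y^4 + 72*x^2*y^2 + 324*y^2 + 9), Gamma_yxy = (8*x^3*y^2 + 72*x*y^2)/(4*x^4*y^2 + 4*x^2*y^4 + 72*x^2*y^2 + 324*y^2 + 9), Gamma_yyy = (4*x^4*y + 72*x^2*y + 324*y)/(4*x^4*y^2 + 4*x^2*y^4 + 72*x^2*y^2 + 324*y^2 + 9)


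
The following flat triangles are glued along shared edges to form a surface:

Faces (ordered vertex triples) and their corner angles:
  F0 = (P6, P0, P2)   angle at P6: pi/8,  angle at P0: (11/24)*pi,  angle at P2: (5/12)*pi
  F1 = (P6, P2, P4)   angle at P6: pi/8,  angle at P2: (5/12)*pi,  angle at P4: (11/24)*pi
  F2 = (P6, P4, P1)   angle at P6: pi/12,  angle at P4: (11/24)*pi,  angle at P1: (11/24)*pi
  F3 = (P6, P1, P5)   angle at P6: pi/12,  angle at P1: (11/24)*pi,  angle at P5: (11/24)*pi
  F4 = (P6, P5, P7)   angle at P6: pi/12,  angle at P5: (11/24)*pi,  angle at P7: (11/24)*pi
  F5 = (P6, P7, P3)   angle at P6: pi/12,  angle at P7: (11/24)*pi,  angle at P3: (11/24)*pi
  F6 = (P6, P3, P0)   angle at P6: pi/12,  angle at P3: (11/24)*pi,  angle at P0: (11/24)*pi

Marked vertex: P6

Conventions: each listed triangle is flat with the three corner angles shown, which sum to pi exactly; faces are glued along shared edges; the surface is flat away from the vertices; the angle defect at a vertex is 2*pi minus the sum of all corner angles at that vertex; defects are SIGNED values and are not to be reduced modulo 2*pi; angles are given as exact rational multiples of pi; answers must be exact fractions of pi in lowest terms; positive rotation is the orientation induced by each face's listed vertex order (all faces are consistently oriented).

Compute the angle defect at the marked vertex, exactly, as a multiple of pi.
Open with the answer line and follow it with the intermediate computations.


Answer: defect(P6) = (4/3)*pi

Sum of corner angles at P6: (2/3)*pi
defect = 2*pi - (2/3)*pi


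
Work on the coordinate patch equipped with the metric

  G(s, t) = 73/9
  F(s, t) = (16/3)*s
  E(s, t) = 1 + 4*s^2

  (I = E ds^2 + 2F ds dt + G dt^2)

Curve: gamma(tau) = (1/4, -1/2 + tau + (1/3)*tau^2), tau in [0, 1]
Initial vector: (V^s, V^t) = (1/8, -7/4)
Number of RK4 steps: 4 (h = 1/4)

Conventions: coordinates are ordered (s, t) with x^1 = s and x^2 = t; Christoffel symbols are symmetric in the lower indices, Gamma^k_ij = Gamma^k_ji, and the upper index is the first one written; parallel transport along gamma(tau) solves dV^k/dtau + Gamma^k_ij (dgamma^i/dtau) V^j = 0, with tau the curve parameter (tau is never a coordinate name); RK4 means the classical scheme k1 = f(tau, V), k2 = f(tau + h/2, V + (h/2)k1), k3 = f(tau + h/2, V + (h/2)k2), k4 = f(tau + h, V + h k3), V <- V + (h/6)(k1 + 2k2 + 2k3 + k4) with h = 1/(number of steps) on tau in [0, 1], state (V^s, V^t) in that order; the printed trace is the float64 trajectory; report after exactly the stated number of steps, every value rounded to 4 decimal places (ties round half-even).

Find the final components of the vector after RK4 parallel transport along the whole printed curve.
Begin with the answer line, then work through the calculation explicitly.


Answer: V^s = 0.1250, V^t = -1.7500

gamma'(tau) = (0, 1 + (2/3)*tau); f(tau, V)^k = -Gamma^k_ij(gamma(tau)) gamma'^i(tau) V^j; h = 1/4; intermediate values shown to 6 dp
curve data and Christoffel symbols at the stage parameters:
  tau = 0.000000: gamma = (0.250000, -0.500000), gamma' = (0.000000, 1.000000); Gamma_sss = 0.119601, Gamma_sst = 0.000000, Gamma_stt = 0.000000, Gamma_tss = 0.637874, Gamma_tst = 0.000000, Gamma_ttt = 0.000000
  tau = 0.125000: gamma = (0.250000, -0.369792), gamma' = (0.000000, 1.083333); Gamma_sss = 0.119601, Gamma_sst = 0.000000, Gamma_stt = 0.000000, Gamma_tss = 0.637874, Gamma_tst = 0.000000, Gamma_ttt = 0.000000
  tau = 0.250000: gamma = (0.250000, -0.229167), gamma' = (0.000000, 1.166667); Gamma_sss = 0.119601, Gamma_sst = 0.000000, Gamma_stt = 0.000000, Gamma_tss = 0.637874, Gamma_tst = 0.000000, Gamma_ttt = 0.000000
  tau = 0.375000: gamma = (0.250000, -0.078125), gamma' = (0.000000, 1.250000); Gamma_sss = 0.119601, Gamma_sst = 0.000000, Gamma_stt = 0.000000, Gamma_tss = 0.637874, Gamma_tst = 0.000000, Gamma_ttt = 0.000000
  tau = 0.500000: gamma = (0.250000, 0.083333), gamma' = (0.000000, 1.333333); Gamma_sss = 0.119601, Gamma_sst = 0.000000, Gamma_stt = 0.000000, Gamma_tss = 0.637874, Gamma_tst = 0.000000, Gamma_ttt = 0.000000
  tau = 0.625000: gamma = (0.250000, 0.255208), gamma' = (0.000000, 1.416667); Gamma_sss = 0.119601, Gamma_sst = 0.000000, Gamma_stt = 0.000000, Gamma_tss = 0.637874, Gamma_tst = 0.000000, Gamma_ttt = 0.000000
  tau = 0.750000: gamma = (0.250000, 0.437500), gamma' = (0.000000, 1.500000); Gamma_sss = 0.119601, Gamma_sst = 0.000000, Gamma_stt = 0.000000, Gamma_tss = 0.637874, Gamma_tst = 0.000000, Gamma_ttt = 0.000000
  tau = 0.875000: gamma = (0.250000, 0.630208), gamma' = (0.000000, 1.583333); Gamma_sss = 0.119601, Gamma_sst = 0.000000, Gamma_stt = 0.000000, Gamma_tss = 0.637874, Gamma_tst = 0.000000, Gamma_ttt = 0.000000
  tau = 1.000000: gamma = (0.250000, 0.833333), gamma' = (0.000000, 1.666667); Gamma_sss = 0.119601, Gamma_sst = 0.000000, Gamma_stt = 0.000000, Gamma_tss = 0.637874, Gamma_tst = 0.000000, Gamma_ttt = 0.000000
step 0: V^s = 0.1250, V^t = -1.7500
step 1: k1 = (0.000000, 0.000000), k2 = (0.000000, 0.000000), k3 = (0.000000, 0.000000), k4 = (0.000000, 0.000000); V <- V + (h/6)(k1 + 2k2 + 2k3 + k4): V^s = 0.1250, V^t = -1.7500
step 2: k1 = (0.000000, 0.000000), k2 = (0.000000, 0.000000), k3 = (0.000000, 0.000000), k4 = (0.000000, 0.000000); V <- V + (h/6)(k1 + 2k2 + 2k3 + k4): V^s = 0.1250, V^t = -1.7500
step 3: k1 = (0.000000, 0.000000), k2 = (0.000000, 0.000000), k3 = (0.000000, 0.000000), k4 = (0.000000, 0.000000); V <- V + (h/6)(k1 + 2k2 + 2k3 + k4): V^s = 0.1250, V^t = -1.7500
step 4: k1 = (0.000000, 0.000000), k2 = (0.000000, 0.000000), k3 = (0.000000, 0.000000), k4 = (0.000000, 0.000000); V <- V + (h/6)(k1 + 2k2 + 2k3 + k4): V^s = 0.1250, V^t = -1.7500


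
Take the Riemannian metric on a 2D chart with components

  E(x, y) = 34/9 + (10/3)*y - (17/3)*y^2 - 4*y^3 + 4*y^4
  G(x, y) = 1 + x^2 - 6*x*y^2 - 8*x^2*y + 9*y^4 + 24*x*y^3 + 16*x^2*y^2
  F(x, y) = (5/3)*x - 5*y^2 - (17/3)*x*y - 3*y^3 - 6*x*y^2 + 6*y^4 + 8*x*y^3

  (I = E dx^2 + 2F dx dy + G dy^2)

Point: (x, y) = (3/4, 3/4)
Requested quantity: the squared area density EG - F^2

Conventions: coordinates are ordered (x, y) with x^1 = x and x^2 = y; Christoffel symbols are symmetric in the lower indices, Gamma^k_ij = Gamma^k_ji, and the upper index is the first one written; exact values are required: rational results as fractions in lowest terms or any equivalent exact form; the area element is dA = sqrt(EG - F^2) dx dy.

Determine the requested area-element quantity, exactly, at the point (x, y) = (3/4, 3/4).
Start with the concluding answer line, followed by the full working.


Answer: EG - F^2 = 29557/2304

E = 1537/576, F = -527/128, G = 2857/256; EG - F^2 = 29557/2304


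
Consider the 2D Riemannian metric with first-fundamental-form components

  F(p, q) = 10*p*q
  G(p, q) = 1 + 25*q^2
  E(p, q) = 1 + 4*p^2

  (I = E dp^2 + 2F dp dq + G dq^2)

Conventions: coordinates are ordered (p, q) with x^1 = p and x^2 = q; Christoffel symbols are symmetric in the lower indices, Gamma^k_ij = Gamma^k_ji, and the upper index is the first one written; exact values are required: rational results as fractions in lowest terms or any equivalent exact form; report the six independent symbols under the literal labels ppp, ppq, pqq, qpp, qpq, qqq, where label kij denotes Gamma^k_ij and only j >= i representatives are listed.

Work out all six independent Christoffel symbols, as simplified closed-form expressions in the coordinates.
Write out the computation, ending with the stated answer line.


E = 1 + 4*p^2; F = 10*p*q; G = 1 + 25*q^2
Gamma^k_ij = (1/2) g^{kl} (d_i g_jl + d_j g_il - d_l g_ij), with g^inv = (1/(EG-F^2)) [[G, -F], [-F, E]]
first partials: E_p = 8*p, E_q = 0, F_p = 10*q, F_q = 10*p, G_p = 0, G_q = 50*q
D = EG - F^2 = 1 + 25*q^2 + 4*p^2
expanded: Gamma^p_pp = (G E_p - 2F F_p + F E_q)/(2D), Gamma^p_pq = (G E_q - F G_p)/(2D), Gamma^p_qq = (2G F_q - G G_p - F G_q)/(2D), Gamma^q_pp = (2E F_p - E E_q - F E_p)/(2D), Gamma^q_pq = (E G_p - F E_q)/(2D), Gamma^q_qq = (E G_q - 2F F_q + F G_p)/(2D); substitute and cancel common factors

Answer: Gamma_ppp = 4*p/(4*p^2 + 25*q^2 + 1), Gamma_ppq = 0, Gamma_pqq = 10*p/(4*p^2 + 25*q^2 + 1), Gamma_qpp = 10*q/(4*p^2 + 25*q^2 + 1), Gamma_qpq = 0, Gamma_qqq = 25*q/(4*p^2 + 25*q^2 + 1)


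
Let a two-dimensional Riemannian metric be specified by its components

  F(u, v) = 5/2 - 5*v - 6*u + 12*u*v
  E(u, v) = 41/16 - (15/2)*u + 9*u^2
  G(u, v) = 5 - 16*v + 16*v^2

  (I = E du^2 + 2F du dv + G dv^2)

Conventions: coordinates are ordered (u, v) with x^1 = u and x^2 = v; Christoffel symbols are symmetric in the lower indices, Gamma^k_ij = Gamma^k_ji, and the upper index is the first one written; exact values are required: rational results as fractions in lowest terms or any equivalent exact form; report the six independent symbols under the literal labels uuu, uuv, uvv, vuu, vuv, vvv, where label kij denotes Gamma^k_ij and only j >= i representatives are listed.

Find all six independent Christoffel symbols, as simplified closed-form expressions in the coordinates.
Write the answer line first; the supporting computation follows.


Answer: Gamma_uuu = (144*u - 60)/(144*u^2 - 120*u + 256*v^2 - 256*v + 105), Gamma_uuv = 0, Gamma_uvv = (192*u - 80)/(144*u^2 - 120*u + 256*v^2 - 256*v + 105), Gamma_vuu = (192*v - 96)/(144*u^2 - 120*u + 256*v^2 - 256*v + 105), Gamma_vuv = 0, Gamma_vvv = (256*v - 128)/(144*u^2 - 120*u + 256*v^2 - 256*v + 105)

E = 41/16 - (15/2)*u + 9*u^2; F = 5/2 - 5*v - 6*u + 12*u*v; G = 5 - 16*v + 16*v^2
Gamma^k_ij = (1/2) g^{kl} (d_i g_jl + d_j g_il - d_l g_ij), with g^inv = (1/(EG-F^2)) [[G, -F], [-F, E]]
first partials: E_u = -15/2 + 18*u, E_v = 0, F_u = -6 + 12*v, F_v = -5 + 12*u, G_u = 0, G_v = -16 + 32*v
D = EG - F^2 = 105/16 - 16*v - (15/2)*u + 16*v^2 + 9*u^2
expanded: Gamma^u_uu = (G E_u - 2F F_u + F E_v)/(2D), Gamma^u_uv = (G E_v - F G_u)/(2D), Gamma^u_vv = (2G F_v - G G_u - F G_v)/(2D), Gamma^v_uu = (2E F_u - E E_v - F E_u)/(2D), Gamma^v_uv = (E G_u - F E_v)/(2D), Gamma^v_vv = (E G_v - 2F F_v + F G_u)/(2D); substitute and cancel common factors


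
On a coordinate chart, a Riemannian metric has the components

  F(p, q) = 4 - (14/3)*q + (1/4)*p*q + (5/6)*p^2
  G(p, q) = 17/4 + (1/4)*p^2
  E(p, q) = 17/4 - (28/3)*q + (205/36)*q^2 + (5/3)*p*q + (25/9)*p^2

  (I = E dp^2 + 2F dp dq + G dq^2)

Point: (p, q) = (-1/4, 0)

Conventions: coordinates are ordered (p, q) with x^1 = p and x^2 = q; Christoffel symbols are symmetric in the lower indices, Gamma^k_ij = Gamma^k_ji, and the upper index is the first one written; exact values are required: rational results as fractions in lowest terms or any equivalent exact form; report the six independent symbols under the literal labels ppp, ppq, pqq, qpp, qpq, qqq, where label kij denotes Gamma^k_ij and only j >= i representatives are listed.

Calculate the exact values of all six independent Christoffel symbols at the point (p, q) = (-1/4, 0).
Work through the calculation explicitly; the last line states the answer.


E = 637/144, F = 389/96, G = 273/64 at the point
E_p = -25/18, E_q = -39/4, F_p = -5/12, F_q = -227/48, G_p = -1/8, G_q = 0
EG - F^2 = 5645/2304;  g^inv = (2304/5645) * [[273/64, -389/96], [-389/96, 637/144]]
first-kind symbols [ij,l] = (1/2)(d_i g_jl + d_j g_il - d_l g_ij): [pp,p] = E_p/2 = -25/36, [pp,q] = F_p - E_q/2 = 107/24, [pq,p] = E_q/2 = -39/8, [pq,q] = G_p/2 = -1/16, [qq,p] = F_q - G_p/2 = -14/3, [qq,q] = G_q/2 = 0
Gamma^p_ij = (G*[ij,p] - F*[ij,q])/(EG - F^2), Gamma^q_ij = (E*[ij,q] - F*[ij,p])/(EG - F^2)

Answer: Gamma_ppp = -48448/5645, Gamma_ppq = -47328/5645, Gamma_pqq = -45864/5645, Gamma_qpp = 155768/16935, Gamma_qpq = 44876/5645, Gamma_qqq = 43568/5645


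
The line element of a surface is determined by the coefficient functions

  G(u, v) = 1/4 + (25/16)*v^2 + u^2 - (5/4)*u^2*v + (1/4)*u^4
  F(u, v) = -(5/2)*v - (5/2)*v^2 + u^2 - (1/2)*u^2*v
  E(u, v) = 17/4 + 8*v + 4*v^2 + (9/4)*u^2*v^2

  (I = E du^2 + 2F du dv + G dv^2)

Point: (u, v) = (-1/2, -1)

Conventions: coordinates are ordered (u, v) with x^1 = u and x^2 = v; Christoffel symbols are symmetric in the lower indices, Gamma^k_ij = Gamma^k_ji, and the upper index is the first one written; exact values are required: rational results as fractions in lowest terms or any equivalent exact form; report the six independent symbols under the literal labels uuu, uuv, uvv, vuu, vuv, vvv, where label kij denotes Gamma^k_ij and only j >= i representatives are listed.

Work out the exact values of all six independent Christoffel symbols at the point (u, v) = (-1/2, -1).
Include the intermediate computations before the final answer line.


E = 13/16, F = 3/8, G = 153/64 at the point
E_u = -9/4, E_v = -9/8, F_u = -3/2, F_v = 19/8, G_u = -19/8, G_v = -55/16
EG - F^2 = 1845/1024;  g^inv = (1024/1845) * [[153/64, -3/8], [-3/8, 13/16]]
first-kind symbols [ij,l] = (1/2)(d_i g_jl + d_j g_il - d_l g_ij): [uu,u] = E_u/2 = -9/8, [uu,v] = F_u - E_v/2 = -15/16, [uv,u] = E_v/2 = -9/16, [uv,v] = G_u/2 = -19/16, [vv,u] = F_v - G_u/2 = 57/16, [vv,v] = G_v/2 = -55/32
Gamma^u_ij = (G*[ij,u] - F*[ij,v])/(EG - F^2), Gamma^v_ij = (E*[ij,v] - F*[ij,u])/(EG - F^2)

Answer: Gamma_uuu = -266/205, Gamma_uuv = -307/615, Gamma_uvv = 3127/615, Gamma_vuu = -116/615, Gamma_vuv = -772/1845, Gamma_vvv = -2798/1845


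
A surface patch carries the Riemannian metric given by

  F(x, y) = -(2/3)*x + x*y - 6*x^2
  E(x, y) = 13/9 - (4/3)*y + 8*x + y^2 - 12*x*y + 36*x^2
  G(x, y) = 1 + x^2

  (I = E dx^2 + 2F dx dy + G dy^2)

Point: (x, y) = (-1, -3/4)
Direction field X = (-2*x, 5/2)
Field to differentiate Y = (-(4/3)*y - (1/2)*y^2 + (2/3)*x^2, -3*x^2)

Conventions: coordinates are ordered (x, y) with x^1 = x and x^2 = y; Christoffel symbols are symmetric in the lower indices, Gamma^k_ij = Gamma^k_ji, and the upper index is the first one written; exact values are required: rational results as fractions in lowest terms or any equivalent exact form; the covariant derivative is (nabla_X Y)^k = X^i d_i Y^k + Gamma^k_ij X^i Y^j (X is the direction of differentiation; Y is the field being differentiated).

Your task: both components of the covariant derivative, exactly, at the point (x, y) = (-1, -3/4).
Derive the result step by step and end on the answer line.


E = 3169/144, F = -55/12, G = 2 at the point
E_x = -55, E_y = 55/6, F_x = 127/12, F_y = -1, G_x = -2, G_y = 0
EG - F^2 = 3313/144;  g^inv = (144/3313) * [[2, 55/12], [55/12, 3169/144]]
first-kind symbols [ij,l] = (1/2)(d_i g_jl + d_j g_il - d_l g_ij): [xx,x] = E_x/2 = -55/2, [xx,y] = F_x - E_y/2 = 6, [xy,x] = E_y/2 = 55/12, [xy,y] = G_x/2 = -1, [yy,x] = F_y - G_x/2 = 0, [yy,y] = G_y/2 = 0
Gamma^x_ij = (G*[ij,x] - F*[ij,y])/(EG - F^2), Gamma^y_ij = (E*[ij,y] - F*[ij,x])/(EG - F^2)
Gamma_xxx = -3960/3313, Gamma_xxy = 660/3313, Gamma_xyy = 0, Gamma_yxx = 864/3313, Gamma_yxy = -144/3313, Gamma_yyy = 0
X = (2, 5/2), Y = (133/96, -3) at the point

Answer: (nabla_X Y)^x = -421003/53008, (nabla_X Y)^y = 170061/13252


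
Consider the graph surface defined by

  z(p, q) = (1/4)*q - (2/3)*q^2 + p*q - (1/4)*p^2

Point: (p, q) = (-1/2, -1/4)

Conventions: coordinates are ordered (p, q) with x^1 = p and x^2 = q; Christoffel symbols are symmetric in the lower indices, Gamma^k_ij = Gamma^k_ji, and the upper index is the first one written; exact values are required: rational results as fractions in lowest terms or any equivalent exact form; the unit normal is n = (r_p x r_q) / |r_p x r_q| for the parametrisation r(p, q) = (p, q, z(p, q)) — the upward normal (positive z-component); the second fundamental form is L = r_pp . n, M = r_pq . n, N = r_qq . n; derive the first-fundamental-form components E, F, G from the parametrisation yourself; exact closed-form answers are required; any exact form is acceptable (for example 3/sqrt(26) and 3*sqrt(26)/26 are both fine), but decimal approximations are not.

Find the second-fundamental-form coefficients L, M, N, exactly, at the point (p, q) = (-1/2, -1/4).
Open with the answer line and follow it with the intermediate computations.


Answer: L = -6*sqrt(145)/145, M = 12*sqrt(145)/145, N = -16*sqrt(145)/145

z_p = 0, z_q = 1/12, z_pp = -1/2, z_pq = 1, z_qq = -4/3
E = 1, F = 0, G = 145/144; answer radicand W^2 = 145/144
unnormalised second-form numerators: l = -1/2, m = 1, n = -4/3; L = l/sqrt(145/144), and similarly M = m/sqrt(W^2), N = n/sqrt(W^2)


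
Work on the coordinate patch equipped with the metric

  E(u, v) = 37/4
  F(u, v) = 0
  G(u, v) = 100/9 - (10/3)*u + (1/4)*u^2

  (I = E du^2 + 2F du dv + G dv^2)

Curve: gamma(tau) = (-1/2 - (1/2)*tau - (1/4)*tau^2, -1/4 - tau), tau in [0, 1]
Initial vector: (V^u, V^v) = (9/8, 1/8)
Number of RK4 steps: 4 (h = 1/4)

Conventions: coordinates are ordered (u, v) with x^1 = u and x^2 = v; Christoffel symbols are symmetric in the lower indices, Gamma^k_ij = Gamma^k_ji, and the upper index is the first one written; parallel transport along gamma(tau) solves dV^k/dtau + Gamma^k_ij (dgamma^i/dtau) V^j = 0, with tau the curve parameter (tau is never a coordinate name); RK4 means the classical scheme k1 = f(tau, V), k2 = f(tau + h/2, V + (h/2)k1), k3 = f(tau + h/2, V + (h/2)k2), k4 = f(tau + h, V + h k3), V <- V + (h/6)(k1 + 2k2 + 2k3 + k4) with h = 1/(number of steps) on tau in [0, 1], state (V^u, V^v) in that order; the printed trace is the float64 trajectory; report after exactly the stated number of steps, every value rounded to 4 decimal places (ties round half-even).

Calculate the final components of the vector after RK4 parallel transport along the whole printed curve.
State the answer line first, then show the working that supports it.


Answer: V^u = 1.1339, V^v = -0.0298

gamma'(tau) = (-1/2 - (1/2)*tau, -1); f(tau, V)^k = -Gamma^k_ij(gamma(tau)) gamma'^i(tau) V^j; h = 1/4; intermediate values shown to 6 dp
curve data and Christoffel symbols at the stage parameters:
  tau = 0.000000: gamma = (-0.500000, -0.250000), gamma' = (-0.500000, -1.000000); Gamma_uuu = 0.000000, Gamma_uuv = 0.000000, Gamma_uvv = 0.193694, Gamma_vuu = 0.000000, Gamma_vuv = -0.139535, Gamma_vvv = 0.000000
  tau = 0.125000: gamma = (-0.566406, -0.375000), gamma' = (-0.562500, -1.000000); Gamma_uuu = 0.000000, Gamma_uuv = 0.000000, Gamma_uvv = 0.195488, Gamma_vuu = 0.000000, Gamma_vuv = -0.138254, Gamma_vvv = 0.000000
  tau = 0.250000: gamma = (-0.640625, -0.500000), gamma' = (-0.625000, -1.000000); Gamma_uuu = 0.000000, Gamma_uuv = 0.000000, Gamma_uvv = 0.197494, Gamma_vuu = 0.000000, Gamma_vuv = -0.136850, Gamma_vvv = 0.000000
  tau = 0.375000: gamma = (-0.722656, -0.625000), gamma' = (-0.687500, -1.000000); Gamma_uuu = 0.000000, Gamma_uuv = 0.000000, Gamma_uvv = 0.199711, Gamma_vuu = 0.000000, Gamma_vuv = -0.135330, Gamma_vvv = 0.000000
  tau = 0.500000: gamma = (-0.812500, -0.750000), gamma' = (-0.750000, -1.000000); Gamma_uuu = 0.000000, Gamma_uuv = 0.000000, Gamma_uvv = 0.202140, Gamma_vuu = 0.000000, Gamma_vuv = -0.133705, Gamma_vvv = 0.000000
  tau = 0.625000: gamma = (-0.910156, -0.875000), gamma' = (-0.812500, -1.000000); Gamma_uuu = 0.000000, Gamma_uuv = 0.000000, Gamma_uvv = 0.204779, Gamma_vuu = 0.000000, Gamma_vuv = -0.131981, Gamma_vvv = 0.000000
  tau = 0.750000: gamma = (-1.015625, -1.000000), gamma' = (-0.875000, -1.000000); Gamma_uuu = 0.000000, Gamma_uuv = 0.000000, Gamma_uvv = 0.207630, Gamma_vuu = 0.000000, Gamma_vuv = -0.130169, Gamma_vvv = 0.000000
  tau = 0.875000: gamma = (-1.128906, -1.125000), gamma' = (-0.937500, -1.000000); Gamma_uuu = 0.000000, Gamma_uuv = 0.000000, Gamma_uvv = 0.210691, Gamma_vuu = 0.000000, Gamma_vuv = -0.128278, Gamma_vvv = 0.000000
  tau = 1.000000: gamma = (-1.250000, -1.250000), gamma' = (-1.000000, -1.000000); Gamma_uuu = 0.000000, Gamma_uuv = 0.000000, Gamma_uvv = 0.213964, Gamma_vuu = 0.000000, Gamma_vuv = -0.126316, Gamma_vvv = 0.000000
step 0: V^u = 1.1250, V^v = 0.1250
step 1: k1 = (0.024212, -0.165698), k2 = (0.020387, -0.164064), k3 = (0.020427, -0.164014), k4 = (0.016589, -0.161839); V <- V + (h/6)(k1 + 2k2 + 2k3 + k4): V^u = 1.1301, V^v = 0.0840
step 2: k1 = (0.016592, -0.161840), k2 = (0.012738, -0.159152), k3 = (0.012805, -0.159118), k4 = (0.008941, -0.155964); V <- V + (h/6)(k1 + 2k2 + 2k3 + k4): V^u = 1.1333, V^v = 0.0442
step 3: k1 = (0.008944, -0.155964), k2 = (0.005069, -0.152376), k3 = (0.005161, -0.152360), k4 = (0.001279, -0.148390); V <- V + (h/6)(k1 + 2k2 + 2k3 + k4): V^u = 1.1346, V^v = 0.0062
step 4: k1 = (0.001282, -0.148390), k2 = (-0.002608, -0.144073), k3 = (-0.002494, -0.144075), k4 = (-0.006386, -0.139466); V <- V + (h/6)(k1 + 2k2 + 2k3 + k4): V^u = 1.1339, V^v = -0.0298


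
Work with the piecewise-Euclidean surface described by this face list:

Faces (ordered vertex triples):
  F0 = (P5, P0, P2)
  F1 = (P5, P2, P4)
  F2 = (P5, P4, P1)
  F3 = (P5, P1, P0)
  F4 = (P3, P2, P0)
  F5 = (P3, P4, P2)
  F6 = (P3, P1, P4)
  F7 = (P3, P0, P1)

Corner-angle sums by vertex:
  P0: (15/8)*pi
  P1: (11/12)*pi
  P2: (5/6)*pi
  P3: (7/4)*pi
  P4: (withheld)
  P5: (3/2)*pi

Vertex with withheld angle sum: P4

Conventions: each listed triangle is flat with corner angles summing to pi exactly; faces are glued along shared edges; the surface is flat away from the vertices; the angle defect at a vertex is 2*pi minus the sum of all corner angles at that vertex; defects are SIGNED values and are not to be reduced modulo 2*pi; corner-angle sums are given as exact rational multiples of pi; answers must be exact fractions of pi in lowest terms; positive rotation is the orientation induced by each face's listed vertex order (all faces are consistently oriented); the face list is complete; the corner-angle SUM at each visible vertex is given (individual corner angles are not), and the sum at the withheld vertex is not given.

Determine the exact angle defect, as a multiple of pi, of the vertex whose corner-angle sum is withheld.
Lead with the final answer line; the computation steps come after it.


Answer: defect(P4) = (7/8)*pi

V = 6, E = 12, F = 8; chi = V - E + F = 2
Gauss-Bonnet: total defect = 2*pi*chi = 4*pi; visible defects sum to (25/8)*pi


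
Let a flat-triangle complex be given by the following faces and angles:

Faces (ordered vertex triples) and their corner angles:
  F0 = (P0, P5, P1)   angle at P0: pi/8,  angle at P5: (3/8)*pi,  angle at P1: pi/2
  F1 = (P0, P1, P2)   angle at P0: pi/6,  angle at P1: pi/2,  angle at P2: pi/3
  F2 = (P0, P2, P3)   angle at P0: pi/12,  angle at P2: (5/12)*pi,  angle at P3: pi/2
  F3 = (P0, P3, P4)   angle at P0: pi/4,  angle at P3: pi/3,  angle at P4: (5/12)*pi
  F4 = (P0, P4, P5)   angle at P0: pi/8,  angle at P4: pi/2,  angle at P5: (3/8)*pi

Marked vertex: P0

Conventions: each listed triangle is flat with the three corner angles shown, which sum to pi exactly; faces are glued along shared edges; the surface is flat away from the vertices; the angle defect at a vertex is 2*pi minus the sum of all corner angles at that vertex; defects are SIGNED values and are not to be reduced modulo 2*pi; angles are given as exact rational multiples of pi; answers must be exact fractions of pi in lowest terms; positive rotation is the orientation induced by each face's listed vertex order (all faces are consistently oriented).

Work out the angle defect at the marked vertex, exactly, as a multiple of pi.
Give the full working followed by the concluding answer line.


Sum of corner angles at P0: (3/4)*pi
defect = 2*pi - (3/4)*pi

Answer: defect(P0) = (5/4)*pi
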